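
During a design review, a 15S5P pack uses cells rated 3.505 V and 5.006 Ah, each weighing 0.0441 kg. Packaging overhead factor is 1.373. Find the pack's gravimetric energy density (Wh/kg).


Step 1: V_pack = 15 * 3.505 = 52.575 V
Step 2: C_pack = 5 * 5.006 = 25.03 Ah
Step 3: E_pack = V_pack * C_pack = 52.575 * 25.03 = 1316 Wh
Step 4: m_pack = 15 * 5 * 0.0441 * 1.373 = 4.5412 kg
Step 5: ED = E_pack / m_pack = 1316 / 4.5412 = 289.8 Wh/kg

289.8 Wh/kg


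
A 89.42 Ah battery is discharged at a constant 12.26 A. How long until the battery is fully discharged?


Runtime = 89.42 Ah / 12.26 A = 7.294 hr

7.294 hr


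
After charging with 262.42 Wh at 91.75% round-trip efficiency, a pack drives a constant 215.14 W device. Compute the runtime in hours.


Step 1: E_discharge = eta/100 * E_charge = 91.75/100 * 262.42 = 240.77 Wh
Step 2: t = E_discharge / P = 240.77 / 215.14 = 1.119 hr

1.119 hr


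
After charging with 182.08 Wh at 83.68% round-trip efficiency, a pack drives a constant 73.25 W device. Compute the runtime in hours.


Step 1: E_discharge = eta/100 * E_charge = 83.68/100 * 182.08 = 152.36 Wh
Step 2: t = E_discharge / P = 152.36 / 73.25 = 2.080 hr

2.080 hr


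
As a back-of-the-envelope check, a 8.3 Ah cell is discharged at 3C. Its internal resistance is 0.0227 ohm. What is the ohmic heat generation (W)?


Step 1: I = C_rate * capacity = 3 * 8.3 = 24.9 A
Step 2: Q = I^2 * R = 24.9^2 * 0.0227 = 620.01 * 0.0227 = 14.07 W

14.07 W


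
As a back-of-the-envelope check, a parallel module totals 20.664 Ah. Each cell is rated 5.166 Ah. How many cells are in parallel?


n = C_total / C_cell = 20.664 / 5.166 = 4

4


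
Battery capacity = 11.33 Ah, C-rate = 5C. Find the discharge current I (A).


I = C_rate * capacity = 5 * 11.33 = 56.65 A

56.65 A


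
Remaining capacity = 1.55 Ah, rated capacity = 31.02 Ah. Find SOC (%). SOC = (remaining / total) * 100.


SOC% = 1.55 / 31.02 * 100 = 4.997%

4.997%


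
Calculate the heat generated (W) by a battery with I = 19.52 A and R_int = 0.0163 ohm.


Q = I^2 * R = 19.52^2 * 0.0163 = 6.211 W

6.211 W


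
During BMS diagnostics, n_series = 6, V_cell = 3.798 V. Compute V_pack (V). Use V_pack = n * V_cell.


With 6 cells in series at 3.798 V each, V_pack = 22.788 V

22.788 V


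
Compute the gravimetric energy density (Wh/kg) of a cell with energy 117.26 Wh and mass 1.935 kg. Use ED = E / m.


ED = E / m = 117.26 / 1.935 = 60.60 Wh/kg

60.60 Wh/kg


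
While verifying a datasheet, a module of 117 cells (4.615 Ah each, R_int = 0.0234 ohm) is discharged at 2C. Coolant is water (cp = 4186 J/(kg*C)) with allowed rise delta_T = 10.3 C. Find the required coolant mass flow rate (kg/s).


Step 1: I = 2 * 4.615 = 9.23 A
Step 2: Q_cell = I^2 * R = 9.23^2 * 0.0234 = 1.9935 W
Step 3: Q_total = 117 * 1.9935 = 233.24 W
Step 4: m_dot = Q_total / (cp * dT) = 233.24 / (4186 * 10.3) = 0.005410 kg/s

0.005410 kg/s


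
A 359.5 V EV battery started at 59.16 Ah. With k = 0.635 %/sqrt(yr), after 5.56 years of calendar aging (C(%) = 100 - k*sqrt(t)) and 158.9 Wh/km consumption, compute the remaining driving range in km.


Step 1: capacity retention = 100 - 0.635 * sqrt(5.56) = 100 - 0.635 * 2.358 = 98.503%
Step 2: C_now = 59.16 * 98.503/100 = 58.274 Ah
Step 3: E_pack = V * C_now = 359.5 * 58.274 = 20950 Wh
Step 4: range = E_pack / consumption = 20950 / 158.9 = 131.8 km

131.8 km


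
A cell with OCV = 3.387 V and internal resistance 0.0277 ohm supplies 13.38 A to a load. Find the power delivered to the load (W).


Step 1: V_terminal = OCV - I*R = 3.387 - 13.38 * 0.0277 = 3.0164 V
Step 2: P_out = V_terminal * I = 3.0164 * 13.38 = 40.36 W

40.36 W


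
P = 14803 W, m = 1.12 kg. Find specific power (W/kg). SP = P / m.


Specific power = 14803 W / 1.12 kg = 13220 W/kg

13220 W/kg


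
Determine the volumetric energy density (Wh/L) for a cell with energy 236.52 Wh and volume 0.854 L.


ED = E / V = 236.52 / 0.854 = 277.0 Wh/L

277.0 Wh/L


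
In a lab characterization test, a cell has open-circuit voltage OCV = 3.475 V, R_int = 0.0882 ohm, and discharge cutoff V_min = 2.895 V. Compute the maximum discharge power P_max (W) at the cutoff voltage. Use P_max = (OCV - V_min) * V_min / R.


P_max = (OCV - V_min) * V_min / R = (3.475 - 2.895) * 2.895 / 0.0882 = 0.58 * 2.895 / 0.0882 = 19.04 W

19.04 W


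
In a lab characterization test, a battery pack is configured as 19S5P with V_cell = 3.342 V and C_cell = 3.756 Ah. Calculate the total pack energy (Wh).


V_pack = 19 * 3.342 = 63.498 V
C_pack = 5 * 3.756 = 18.78 Ah
E = V_pack * C_pack = 63.498 * 18.78 = 1192 Wh

1192 Wh


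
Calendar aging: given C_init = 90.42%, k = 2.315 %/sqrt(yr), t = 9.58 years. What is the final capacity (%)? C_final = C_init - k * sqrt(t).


Step 1: sqrt(9.58 yr) = 3.0952
Step 2: drop = 2.315 * 3.0952 = 7.1654
Step 3: C_final = 90.42 - 7.1654 = 83.25%

83.25%


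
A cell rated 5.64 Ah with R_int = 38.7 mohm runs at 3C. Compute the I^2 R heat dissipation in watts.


Convert: R = 38.7 mohm = 0.0387 ohm
Step 1: I = C_rate * capacity = 3 * 5.64 = 16.92 A
Step 2: Q = I^2 * R = 16.92^2 * 0.0387 = 286.29 * 0.0387 = 11.08 W

11.08 W


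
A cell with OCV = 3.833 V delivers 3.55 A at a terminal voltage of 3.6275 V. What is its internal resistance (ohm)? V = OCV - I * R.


R = (OCV - V) / I = (3.833 - 3.6275) / 3.55 = 0.05789 ohm

0.05789 ohm


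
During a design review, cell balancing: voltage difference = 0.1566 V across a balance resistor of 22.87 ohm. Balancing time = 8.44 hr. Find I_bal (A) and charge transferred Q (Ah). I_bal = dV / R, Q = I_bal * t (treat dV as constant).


I_bal = dV / R = 0.1566 / 22.87 = 0.0068474 A
Q = I_bal * t = 0.0068474 * 8.44 = 0.05779 Ah

I=0.0068474 A, Q=0.05779 Ah


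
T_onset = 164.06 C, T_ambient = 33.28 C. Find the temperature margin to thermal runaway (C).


Safety margin = 164.06 C - 33.28 C = 130.78 C

130.78 C


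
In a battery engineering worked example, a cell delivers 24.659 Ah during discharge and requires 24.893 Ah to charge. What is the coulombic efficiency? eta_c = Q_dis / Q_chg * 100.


Coulombic efficiency = 24.659/24.893 * 100% = 99.06%

99.06%


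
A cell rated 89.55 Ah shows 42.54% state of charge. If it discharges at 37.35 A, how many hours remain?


Step 1: remaining = SOC/100 * C_total = 42.54/100 * 89.55 = 38.095 Ah
Step 2: t = remaining / I = 38.095 / 37.35 = 1.020 hr

1.020 hr


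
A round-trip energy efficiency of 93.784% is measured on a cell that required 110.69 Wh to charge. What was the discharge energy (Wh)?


E_dis = eta/100 * E_chg = 93.784/100 * 110.69 = 103.8 Wh

103.8 Wh


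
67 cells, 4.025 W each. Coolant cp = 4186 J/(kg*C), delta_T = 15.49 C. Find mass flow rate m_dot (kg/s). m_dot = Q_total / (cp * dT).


Step 1: Total heat Q = 67 * 4.025 W = 269.68 W
Step 2: denom = cp * dT = 4186 * 15.49 = 64841
Step 3: m_dot = 269.68 / 64841 = 0.004159 kg/s

0.004159 kg/s


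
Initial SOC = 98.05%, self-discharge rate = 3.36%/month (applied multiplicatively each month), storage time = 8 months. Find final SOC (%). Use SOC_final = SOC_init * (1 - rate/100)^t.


decay = (1 - 3.36/100)^8 = 0.76077
SOC_final = 98.05 * 0.76077 = 74.59%

74.59%


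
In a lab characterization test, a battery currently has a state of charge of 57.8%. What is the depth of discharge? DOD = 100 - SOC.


Complement of SOC: DOD = 100% - 57.8% = 42.2%

42.2%


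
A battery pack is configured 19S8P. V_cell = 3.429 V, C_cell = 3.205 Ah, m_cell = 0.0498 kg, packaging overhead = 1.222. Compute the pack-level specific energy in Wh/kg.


Step 1: V_pack = 19 * 3.429 = 65.151 V
Step 2: C_pack = 8 * 3.205 = 25.64 Ah
Step 3: E_pack = V_pack * C_pack = 65.151 * 25.64 = 1670.5 Wh
Step 4: m_pack = 19 * 8 * 0.0498 * 1.222 = 9.2501 kg
Step 5: ED = E_pack / m_pack = 1670.5 / 9.2501 = 180.6 Wh/kg

180.6 Wh/kg


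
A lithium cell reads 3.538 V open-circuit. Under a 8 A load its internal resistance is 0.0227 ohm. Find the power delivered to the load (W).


Step 1: V_terminal = OCV - I*R = 3.538 - 8 * 0.0227 = 3.3564 V
Step 2: P_out = V_terminal * I = 3.3564 * 8 = 26.85 W

26.85 W


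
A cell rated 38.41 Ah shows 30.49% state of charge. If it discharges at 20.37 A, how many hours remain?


Step 1: remaining = SOC/100 * C_total = 30.49/100 * 38.41 = 11.711 Ah
Step 2: t = remaining / I = 11.711 / 20.37 = 0.5749 hr

0.5749 hr


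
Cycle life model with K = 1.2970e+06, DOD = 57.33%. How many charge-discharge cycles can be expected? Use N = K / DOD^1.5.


Step 1: DOD^1.5 = 57.33^1.5 = 434.08
Step 2: N = 1.2970e+06 / 434.08 = 2988 cycles

2988 cycles


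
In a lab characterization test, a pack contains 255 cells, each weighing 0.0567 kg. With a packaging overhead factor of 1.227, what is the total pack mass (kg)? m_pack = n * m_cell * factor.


m_pack = n * m_cell * overhead = 255 * 0.0567 * 1.227 = 17.74 kg

17.74 kg


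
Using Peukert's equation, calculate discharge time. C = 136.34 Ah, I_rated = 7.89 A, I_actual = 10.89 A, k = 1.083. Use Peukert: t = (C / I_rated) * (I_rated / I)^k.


Step 1: t_rated = C / I_rated = 136.34 / 7.89 = 17.28 hr
Step 2: ratio = 7.89 / 10.89 = 0.72452
Step 3: ratio^k = 0.72452^1.083 = 0.7054
Step 4: t = t_rated * ratio^k = 17.28 * 0.7054 = 12.19 hr

12.19 hr


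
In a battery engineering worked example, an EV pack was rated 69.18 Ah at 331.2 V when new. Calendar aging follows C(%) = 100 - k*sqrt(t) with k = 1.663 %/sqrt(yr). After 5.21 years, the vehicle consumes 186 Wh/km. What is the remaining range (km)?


Step 1: capacity retention = 100 - 1.663 * sqrt(5.21) = 100 - 1.663 * 2.2825 = 96.204%
Step 2: C_now = 69.18 * 96.204/100 = 66.554 Ah
Step 3: E_pack = V * C_now = 331.2 * 66.554 = 22043 Wh
Step 4: range = E_pack / consumption = 22043 / 186 = 118.5 km

118.5 km


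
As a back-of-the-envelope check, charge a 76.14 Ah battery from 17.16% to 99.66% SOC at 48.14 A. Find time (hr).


delta_Ah = 76.14 * (99.66 - 17.16) / 100 = 62.816 Ah
t = delta_Ah / I = 62.816 / 48.14 = 1.305 hr

1.305 hr


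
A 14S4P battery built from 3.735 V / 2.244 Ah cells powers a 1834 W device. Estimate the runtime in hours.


Step 1: E_pack = Ns * V_cell * Np * C_cell = 14 * 3.735 * 4 * 2.244 = 469.36 Wh
Step 2: t = E_pack / P = 469.36 / 1834 = 0.2559 hr

0.2559 hr


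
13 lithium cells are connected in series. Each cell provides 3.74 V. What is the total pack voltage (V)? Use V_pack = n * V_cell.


V_pack = n * V_cell = 13 * 3.74 = 48.62 V

48.62 V


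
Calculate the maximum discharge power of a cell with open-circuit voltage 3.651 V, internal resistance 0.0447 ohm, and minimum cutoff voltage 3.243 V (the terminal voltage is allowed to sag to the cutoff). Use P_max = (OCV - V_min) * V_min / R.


dV = OCV - V_min = 0.408 V (so I_max = dV / R)
P_max = dV * V_min / R = 0.408 * 3.243 / 0.0447 = 29.60 W

29.60 W


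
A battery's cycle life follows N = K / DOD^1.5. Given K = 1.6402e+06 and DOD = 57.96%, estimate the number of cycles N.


Step 1: DOD^1.5 = 57.96^1.5 = 441.26
Step 2: N = 1.6402e+06 / 441.26 = 3717 cycles

3717 cycles


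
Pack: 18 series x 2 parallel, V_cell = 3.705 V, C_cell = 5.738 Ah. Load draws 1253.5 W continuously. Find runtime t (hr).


Step 1: E_pack = Ns * V_cell * Np * C_cell = 18 * 3.705 * 2 * 5.738 = 765.33 Wh
Step 2: t = E_pack / P = 765.33 / 1253.5 = 0.6106 hr

0.6106 hr


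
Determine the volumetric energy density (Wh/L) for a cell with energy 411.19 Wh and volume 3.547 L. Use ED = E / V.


Volumetric ED = 411.19 Wh / 3.547 L = 115.9 Wh/L

115.9 Wh/L


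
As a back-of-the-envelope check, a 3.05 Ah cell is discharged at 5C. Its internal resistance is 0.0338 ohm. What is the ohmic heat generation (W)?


Step 1: I = C_rate * capacity = 5 * 3.05 = 15.25 A
Step 2: Q = I^2 * R = 15.25^2 * 0.0338 = 232.56 * 0.0338 = 7.861 W

7.861 W


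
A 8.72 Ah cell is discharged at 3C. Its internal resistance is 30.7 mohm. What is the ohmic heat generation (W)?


Convert: R = 30.7 mohm = 0.0307 ohm
Step 1: I = C_rate * capacity = 3 * 8.72 = 26.16 A
Step 2: Q = I^2 * R = 26.16^2 * 0.0307 = 684.35 * 0.0307 = 21.01 W

21.01 W


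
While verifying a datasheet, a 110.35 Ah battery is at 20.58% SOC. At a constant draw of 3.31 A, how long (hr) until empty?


Step 1: remaining = SOC/100 * C_total = 20.58/100 * 110.35 = 22.71 Ah
Step 2: t = remaining / I = 22.71 / 3.31 = 6.861 hr

6.861 hr


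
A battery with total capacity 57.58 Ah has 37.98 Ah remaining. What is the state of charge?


SOC% = 37.98 / 57.58 * 100 = 65.96%

65.96%


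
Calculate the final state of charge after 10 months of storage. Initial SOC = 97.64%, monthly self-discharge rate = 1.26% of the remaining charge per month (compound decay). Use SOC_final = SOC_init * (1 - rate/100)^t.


decay = (1 - 1.26/100)^10 = 0.88091
SOC_final = 97.64 * 0.88091 = 86.01%

86.01%


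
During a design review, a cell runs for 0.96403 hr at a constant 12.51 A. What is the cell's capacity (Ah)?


C = I * t = 12.51 * 0.96403 = 12.06 Ah

12.06 Ah


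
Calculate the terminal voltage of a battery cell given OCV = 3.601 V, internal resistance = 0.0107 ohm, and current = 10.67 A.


IR drop = 10.67 * 0.0107 = 0.11417 V
V = 3.601 - 0.11417 = 3.487 V

3.487 V


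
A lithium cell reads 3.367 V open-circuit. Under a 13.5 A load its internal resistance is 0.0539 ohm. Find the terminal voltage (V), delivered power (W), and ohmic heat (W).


Step 1: V_terminal = OCV - I*R = 3.367 - 13.5 * 0.0539 = 2.6394 V
Step 2: P_out = V_terminal * I = 2.6394 * 13.5 = 35.63 W
Step 3: Q = I^2 * R = 13.5^2 * 0.0539 = 9.823 W

V=2.6394 V, P=35.63 W, Q=9.823 W


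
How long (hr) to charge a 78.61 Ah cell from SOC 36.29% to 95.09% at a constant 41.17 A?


Step 1: dSOC = 95.09% - 36.29% = 58.8%
Step 2: delta_Ah = 78.61 * 58.8 / 100 = 46.223 Ah
Step 3: t = 46.223 / 41.17 = 1.123 hr

1.123 hr


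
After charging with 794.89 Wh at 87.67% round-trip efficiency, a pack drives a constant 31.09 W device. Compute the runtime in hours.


Step 1: E_discharge = eta/100 * E_charge = 87.67/100 * 794.89 = 696.88 Wh
Step 2: t = E_discharge / P = 696.88 / 31.09 = 22.41 hr

22.41 hr


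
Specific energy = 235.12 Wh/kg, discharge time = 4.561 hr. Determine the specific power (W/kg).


P_specific = E / t = 235.12 / 4.561 = 51.55 W/kg

51.55 W/kg


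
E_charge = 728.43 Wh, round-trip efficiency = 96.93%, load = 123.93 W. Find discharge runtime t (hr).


Step 1: E_discharge = eta/100 * E_charge = 96.93/100 * 728.43 = 706.07 Wh
Step 2: t = E_discharge / P = 706.07 / 123.93 = 5.697 hr

5.697 hr


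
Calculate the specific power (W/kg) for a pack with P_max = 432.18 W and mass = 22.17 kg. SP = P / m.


Specific power = 432.18 W / 22.17 kg = 19.49 W/kg

19.49 W/kg


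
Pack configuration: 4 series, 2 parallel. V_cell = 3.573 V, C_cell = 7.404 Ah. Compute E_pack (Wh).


E = Ns * Vcell * Np * Ccell = 4 * 3.573 * 2 * 7.404 = 211.6 Wh

211.6 Wh


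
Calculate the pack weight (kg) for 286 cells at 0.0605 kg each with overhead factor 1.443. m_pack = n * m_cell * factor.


m_pack = n * m_cell * overhead = 286 * 0.0605 * 1.443 = 24.97 kg

24.97 kg


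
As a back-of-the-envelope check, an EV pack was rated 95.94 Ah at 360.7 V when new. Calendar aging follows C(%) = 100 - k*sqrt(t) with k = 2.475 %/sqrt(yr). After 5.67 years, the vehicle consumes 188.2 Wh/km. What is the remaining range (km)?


Step 1: capacity retention = 100 - 2.475 * sqrt(5.67) = 100 - 2.475 * 2.3812 = 94.107%
Step 2: C_now = 95.94 * 94.107/100 = 90.286 Ah
Step 3: E_pack = V * C_now = 360.7 * 90.286 = 32566 Wh
Step 4: range = E_pack / consumption = 32566 / 188.2 = 173.0 km

173.0 km


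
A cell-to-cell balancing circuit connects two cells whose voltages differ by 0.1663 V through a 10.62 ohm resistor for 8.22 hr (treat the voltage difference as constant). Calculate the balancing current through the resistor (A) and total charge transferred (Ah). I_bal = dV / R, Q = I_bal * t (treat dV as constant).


I_bal = dV / R = 0.1663 / 10.62 = 0.015659 A
Q = I_bal * t = 0.015659 * 8.22 = 0.1287 Ah

I=0.015659 A, Q=0.1287 Ah


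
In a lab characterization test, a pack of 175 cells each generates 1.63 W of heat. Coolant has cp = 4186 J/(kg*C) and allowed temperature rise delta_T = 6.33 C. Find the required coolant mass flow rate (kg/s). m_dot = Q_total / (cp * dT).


Step 1: Total heat Q = 175 * 1.63 W = 285.25 W
Step 2: denom = cp * dT = 4186 * 6.33 = 26497
Step 3: m_dot = 285.25 / 26497 = 0.01077 kg/s

0.01077 kg/s


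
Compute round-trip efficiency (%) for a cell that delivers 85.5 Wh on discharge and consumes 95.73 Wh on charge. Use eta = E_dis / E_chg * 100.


eta_e = E_dis / E_chg * 100 = 85.5 / 95.73 * 100 = 89.31%

89.31%


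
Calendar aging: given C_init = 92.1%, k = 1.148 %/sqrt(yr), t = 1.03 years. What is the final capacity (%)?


Step 1: sqrt(1.03 yr) = 1.0149
Step 2: drop = 1.148 * 1.0149 = 1.1651
Step 3: C_final = 92.1 - 1.1651 = 90.93%

90.93%


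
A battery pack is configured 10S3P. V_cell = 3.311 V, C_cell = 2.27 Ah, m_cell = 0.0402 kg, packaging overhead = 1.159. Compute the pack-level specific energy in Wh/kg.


Step 1: V_pack = 10 * 3.311 = 33.11 V
Step 2: C_pack = 3 * 2.27 = 6.81 Ah
Step 3: E_pack = V_pack * C_pack = 33.11 * 6.81 = 225.48 Wh
Step 4: m_pack = 10 * 3 * 0.0402 * 1.159 = 1.3978 kg
Step 5: ED = E_pack / m_pack = 225.48 / 1.3978 = 161.3 Wh/kg

161.3 Wh/kg


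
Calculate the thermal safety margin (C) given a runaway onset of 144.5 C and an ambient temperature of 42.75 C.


margin = T_onset - T_ambient = 144.5 - 42.75 = 101.75 C

101.75 C


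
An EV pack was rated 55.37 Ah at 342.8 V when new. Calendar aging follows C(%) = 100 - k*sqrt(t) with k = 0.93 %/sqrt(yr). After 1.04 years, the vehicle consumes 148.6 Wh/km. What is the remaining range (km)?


Step 1: capacity retention = 100 - 0.93 * sqrt(1.04) = 100 - 0.93 * 1.0198 = 99.052%
Step 2: C_now = 55.37 * 99.052/100 = 54.845 Ah
Step 3: E_pack = V * C_now = 342.8 * 54.845 = 18801 Wh
Step 4: range = E_pack / consumption = 18801 / 148.6 = 126.5 km

126.5 km


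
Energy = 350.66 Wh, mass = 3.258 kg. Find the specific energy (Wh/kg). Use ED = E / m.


Specific energy = 350.66 Wh / 3.258 kg = 107.6 Wh/kg

107.6 Wh/kg


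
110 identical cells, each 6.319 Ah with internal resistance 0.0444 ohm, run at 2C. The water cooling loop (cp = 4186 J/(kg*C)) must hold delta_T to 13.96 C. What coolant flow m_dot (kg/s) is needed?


Step 1: I = 2 * 6.319 = 12.638 A
Step 2: Q_cell = I^2 * R = 12.638^2 * 0.0444 = 7.0915 W
Step 3: Q_total = 110 * 7.0915 = 780.07 W
Step 4: m_dot = Q_total / (cp * dT) = 780.07 / (4186 * 13.96) = 0.01335 kg/s

0.01335 kg/s


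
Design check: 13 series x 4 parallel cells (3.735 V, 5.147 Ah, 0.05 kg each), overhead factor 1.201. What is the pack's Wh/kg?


Step 1: V_pack = 13 * 3.735 = 48.555 V
Step 2: C_pack = 4 * 5.147 = 20.588 Ah
Step 3: E_pack = V_pack * C_pack = 48.555 * 20.588 = 999.65 Wh
Step 4: m_pack = 13 * 4 * 0.05 * 1.201 = 3.1226 kg
Step 5: ED = E_pack / m_pack = 999.65 / 3.1226 = 320.1 Wh/kg

320.1 Wh/kg


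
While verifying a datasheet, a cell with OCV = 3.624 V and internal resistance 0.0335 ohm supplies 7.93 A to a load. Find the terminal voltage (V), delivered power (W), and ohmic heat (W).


Step 1: V_terminal = OCV - I*R = 3.624 - 7.93 * 0.0335 = 3.3583 V
Step 2: P_out = V_terminal * I = 3.3583 * 7.93 = 26.63 W
Step 3: Q = I^2 * R = 7.93^2 * 0.0335 = 2.107 W

V=3.3583 V, P=26.63 W, Q=2.107 W


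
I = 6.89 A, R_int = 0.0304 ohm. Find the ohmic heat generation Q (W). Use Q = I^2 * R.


I^2 = 47.472
Q = 47.472 * 0.0304 = 1.443 W

1.443 W


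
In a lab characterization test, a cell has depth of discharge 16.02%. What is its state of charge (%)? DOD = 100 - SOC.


SOC = 100 - DOD = 100 - 16.02 = 83.98%

83.98%


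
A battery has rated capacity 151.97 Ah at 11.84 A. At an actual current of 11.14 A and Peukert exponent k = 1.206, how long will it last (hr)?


t_rated = C / I_rated = 151.97 / 11.84 = 12.835 hr
(I_rated/I)^k = (1.0628)^1.206 = 1.0762
t = t_rated * (I_rated/I)^k = 12.835 * 1.0762 = 13.81 hr

13.81 hr


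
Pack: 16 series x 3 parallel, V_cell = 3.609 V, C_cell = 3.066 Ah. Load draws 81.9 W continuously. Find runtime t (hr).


Step 1: E_pack = Ns * V_cell * Np * C_cell = 16 * 3.609 * 3 * 3.066 = 531.13 Wh
Step 2: t = E_pack / P = 531.13 / 81.9 = 6.485 hr

6.485 hr


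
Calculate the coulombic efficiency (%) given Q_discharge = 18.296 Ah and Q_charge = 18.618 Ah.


eta_c = Q_dis / Q_chg * 100 = 18.296 / 18.618 * 100 = 98.27%

98.27%


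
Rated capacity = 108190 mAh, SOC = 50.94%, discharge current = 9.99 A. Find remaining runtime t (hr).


Convert: C_total = 108190 mAh = 108.19 Ah
Step 1: remaining = SOC/100 * C_total = 50.94/100 * 108.19 = 55.112 Ah
Step 2: t = remaining / I = 55.112 / 9.99 = 5.517 hr

5.517 hr


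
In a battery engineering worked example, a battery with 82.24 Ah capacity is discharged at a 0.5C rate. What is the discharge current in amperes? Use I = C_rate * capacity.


At 0.5C: I = 0.5 * 82.24 Ah = 41.12 A

41.12 A


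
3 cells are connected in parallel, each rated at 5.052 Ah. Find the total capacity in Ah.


C_total = 3 * 5.052 = 15.156 Ah

15.156 Ah


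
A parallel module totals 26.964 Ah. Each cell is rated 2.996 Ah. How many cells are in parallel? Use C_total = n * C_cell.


n = C_total / C_cell = 26.964 / 2.996 = 9

9


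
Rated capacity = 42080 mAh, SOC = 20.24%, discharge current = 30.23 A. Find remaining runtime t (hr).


Convert: C_total = 42080 mAh = 42.08 Ah
Step 1: remaining = SOC/100 * C_total = 20.24/100 * 42.08 = 8.517 Ah
Step 2: t = remaining / I = 8.517 / 30.23 = 0.2817 hr

0.2817 hr


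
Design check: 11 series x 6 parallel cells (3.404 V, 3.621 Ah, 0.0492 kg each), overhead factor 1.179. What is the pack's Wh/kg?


Step 1: V_pack = 11 * 3.404 = 37.444 V
Step 2: C_pack = 6 * 3.621 = 21.726 Ah
Step 3: E_pack = V_pack * C_pack = 37.444 * 21.726 = 813.51 Wh
Step 4: m_pack = 11 * 6 * 0.0492 * 1.179 = 3.8284 kg
Step 5: ED = E_pack / m_pack = 813.51 / 3.8284 = 212.5 Wh/kg

212.5 Wh/kg


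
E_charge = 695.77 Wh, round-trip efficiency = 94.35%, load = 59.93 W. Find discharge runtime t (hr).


Step 1: E_discharge = eta/100 * E_charge = 94.35/100 * 695.77 = 656.46 Wh
Step 2: t = E_discharge / P = 656.46 / 59.93 = 10.95 hr

10.95 hr


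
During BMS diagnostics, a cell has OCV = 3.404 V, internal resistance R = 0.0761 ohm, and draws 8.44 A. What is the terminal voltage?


V = OCV - I*R = 3.404 - 8.44 * 0.0761 = 2.762 V

2.762 V


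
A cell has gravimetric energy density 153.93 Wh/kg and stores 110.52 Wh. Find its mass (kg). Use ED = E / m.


m = E / ED = 110.52 / 153.93 = 0.7180 kg

0.7180 kg


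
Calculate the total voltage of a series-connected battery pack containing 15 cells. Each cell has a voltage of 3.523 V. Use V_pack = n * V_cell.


With 15 cells in series at 3.523 V each, V_pack = 52.845 V

52.845 V


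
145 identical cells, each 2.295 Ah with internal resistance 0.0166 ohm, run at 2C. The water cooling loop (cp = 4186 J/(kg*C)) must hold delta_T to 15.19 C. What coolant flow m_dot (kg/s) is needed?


Step 1: I = 2 * 2.295 = 4.59 A
Step 2: Q_cell = I^2 * R = 4.59^2 * 0.0166 = 0.34973 W
Step 3: Q_total = 145 * 0.34973 = 50.711 W
Step 4: m_dot = Q_total / (cp * dT) = 50.711 / (4186 * 15.19) = 7.975e-04 kg/s

7.975e-04 kg/s


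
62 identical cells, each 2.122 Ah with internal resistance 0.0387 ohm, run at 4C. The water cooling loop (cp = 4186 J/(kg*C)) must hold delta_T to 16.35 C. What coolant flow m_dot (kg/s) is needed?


Step 1: I = 4 * 2.122 = 8.488 A
Step 2: Q_cell = I^2 * R = 8.488^2 * 0.0387 = 2.7882 W
Step 3: Q_total = 62 * 2.7882 = 172.87 W
Step 4: m_dot = Q_total / (cp * dT) = 172.87 / (4186 * 16.35) = 0.002526 kg/s

0.002526 kg/s


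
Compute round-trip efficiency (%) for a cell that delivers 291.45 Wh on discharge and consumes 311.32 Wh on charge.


Round-trip efficiency = 291.45/311.32 * 100% = 93.62%

93.62%


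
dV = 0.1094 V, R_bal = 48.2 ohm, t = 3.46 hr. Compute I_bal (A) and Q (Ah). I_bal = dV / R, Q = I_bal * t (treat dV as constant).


First, Ohm's law: I_bal = 0.1094 V / 48.2 ohm = 0.0022697 A
Then Q = I * t = 0.0022697 A * 3.46 hr = 0.007853 Ah

I=0.0022697 A, Q=0.007853 Ah


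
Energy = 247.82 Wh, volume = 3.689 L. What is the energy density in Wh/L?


ED = E / V = 247.82 / 3.689 = 67.18 Wh/L

67.18 Wh/L


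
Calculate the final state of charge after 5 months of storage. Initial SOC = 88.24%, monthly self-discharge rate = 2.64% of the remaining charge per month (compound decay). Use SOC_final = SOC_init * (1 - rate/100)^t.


Monthly retention factor = 1 - 2.64/100 = 0.9736
Over 5 months: factor^5 = 0.87479
SOC_final = 88.24 * 0.87479 = 77.19%

77.19%


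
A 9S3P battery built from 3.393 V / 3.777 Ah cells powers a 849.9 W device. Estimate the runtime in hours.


Step 1: E_pack = Ns * V_cell * Np * C_cell = 9 * 3.393 * 3 * 3.777 = 346.01 Wh
Step 2: t = E_pack / P = 346.01 / 849.9 = 0.4071 hr

0.4071 hr


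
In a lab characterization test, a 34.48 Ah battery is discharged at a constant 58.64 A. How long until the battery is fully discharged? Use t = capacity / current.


Runtime = 34.48 Ah / 58.64 A = 0.5880 hr

0.5880 hr


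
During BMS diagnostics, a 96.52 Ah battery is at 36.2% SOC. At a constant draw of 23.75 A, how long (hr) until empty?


Step 1: remaining = SOC/100 * C_total = 36.2/100 * 96.52 = 34.94 Ah
Step 2: t = remaining / I = 34.94 / 23.75 = 1.471 hr

1.471 hr


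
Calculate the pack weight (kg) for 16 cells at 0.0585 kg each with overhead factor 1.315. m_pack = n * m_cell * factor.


Cell mass sum = 16 * 0.0585 = 0.936 kg
With overhead 1.315: m_pack = 0.936 * 1.315 = 1.231 kg

1.231 kg


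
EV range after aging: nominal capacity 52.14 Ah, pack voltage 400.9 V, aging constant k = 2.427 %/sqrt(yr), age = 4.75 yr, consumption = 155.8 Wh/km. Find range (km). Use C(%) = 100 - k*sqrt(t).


Step 1: capacity retention = 100 - 2.427 * sqrt(4.75) = 100 - 2.427 * 2.1794 = 94.711%
Step 2: C_now = 52.14 * 94.711/100 = 49.382 Ah
Step 3: E_pack = V * C_now = 400.9 * 49.382 = 19797 Wh
Step 4: range = E_pack / consumption = 19797 / 155.8 = 127.1 km

127.1 km


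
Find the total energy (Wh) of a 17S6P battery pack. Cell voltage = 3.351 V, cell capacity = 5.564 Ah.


V_pack = 17 * 3.351 = 56.967 V
C_pack = 6 * 5.564 = 33.384 Ah
E = V_pack * C_pack = 56.967 * 33.384 = 1902 Wh

1902 Wh


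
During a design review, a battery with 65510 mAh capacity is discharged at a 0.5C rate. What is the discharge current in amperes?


Convert: capacity = 65510 mAh = 65.51 Ah
At 0.5C: I = 0.5 * 65.51 Ah = 32.755 A

32.755 A


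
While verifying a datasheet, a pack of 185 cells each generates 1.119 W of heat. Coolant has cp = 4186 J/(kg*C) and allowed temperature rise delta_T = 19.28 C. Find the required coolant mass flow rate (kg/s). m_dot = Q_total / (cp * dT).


Step 1: Total heat Q = 185 * 1.119 W = 207.02 W
Step 2: denom = cp * dT = 4186 * 19.28 = 80706
Step 3: m_dot = 207.02 / 80706 = 0.002565 kg/s

0.002565 kg/s


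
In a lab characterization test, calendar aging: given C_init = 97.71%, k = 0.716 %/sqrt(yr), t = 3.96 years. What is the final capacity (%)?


Step 1: sqrt(3.96 yr) = 1.99
Step 2: drop = 0.716 * 1.99 = 1.4248
Step 3: C_final = 97.71 - 1.4248 = 96.29%

96.29%


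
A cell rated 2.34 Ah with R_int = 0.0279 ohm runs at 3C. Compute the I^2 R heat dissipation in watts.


Step 1: I = C_rate * capacity = 3 * 2.34 = 7.02 A
Step 2: Q = I^2 * R = 7.02^2 * 0.0279 = 49.28 * 0.0279 = 1.375 W

1.375 W


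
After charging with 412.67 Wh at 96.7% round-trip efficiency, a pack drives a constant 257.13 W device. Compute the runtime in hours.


Step 1: E_discharge = eta/100 * E_charge = 96.7/100 * 412.67 = 399.05 Wh
Step 2: t = E_discharge / P = 399.05 / 257.13 = 1.552 hr

1.552 hr


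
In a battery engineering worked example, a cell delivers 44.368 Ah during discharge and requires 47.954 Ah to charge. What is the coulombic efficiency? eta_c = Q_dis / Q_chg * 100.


eta_c = Q_dis / Q_chg * 100 = 44.368 / 47.954 * 100 = 92.52%

92.52%


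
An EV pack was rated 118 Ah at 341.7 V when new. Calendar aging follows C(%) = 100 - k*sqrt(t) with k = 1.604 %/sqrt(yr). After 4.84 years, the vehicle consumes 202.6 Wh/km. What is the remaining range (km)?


Step 1: capacity retention = 100 - 1.604 * sqrt(4.84) = 100 - 1.604 * 2.2 = 96.471%
Step 2: C_now = 118 * 96.471/100 = 113.84 Ah
Step 3: E_pack = V * C_now = 341.7 * 113.84 = 38899 Wh
Step 4: range = E_pack / consumption = 38899 / 202.6 = 192.0 km

192.0 km


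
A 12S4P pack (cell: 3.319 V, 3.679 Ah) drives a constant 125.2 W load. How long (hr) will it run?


Step 1: E_pack = Ns * V_cell * Np * C_cell = 12 * 3.319 * 4 * 3.679 = 586.11 Wh
Step 2: t = E_pack / P = 586.11 / 125.2 = 4.681 hr

4.681 hr


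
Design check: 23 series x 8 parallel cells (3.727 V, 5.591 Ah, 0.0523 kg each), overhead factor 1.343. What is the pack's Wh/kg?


Step 1: V_pack = 23 * 3.727 = 85.721 V
Step 2: C_pack = 8 * 5.591 = 44.728 Ah
Step 3: E_pack = V_pack * C_pack = 85.721 * 44.728 = 3834.1 Wh
Step 4: m_pack = 23 * 8 * 0.0523 * 1.343 = 12.924 kg
Step 5: ED = E_pack / m_pack = 3834.1 / 12.924 = 296.7 Wh/kg

296.7 Wh/kg


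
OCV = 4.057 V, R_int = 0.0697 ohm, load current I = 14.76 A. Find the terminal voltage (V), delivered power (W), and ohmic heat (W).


Step 1: V_terminal = OCV - I*R = 4.057 - 14.76 * 0.0697 = 3.0282 V
Step 2: P_out = V_terminal * I = 3.0282 * 14.76 = 44.70 W
Step 3: Q = I^2 * R = 14.76^2 * 0.0697 = 15.18 W

V=3.0282 V, P=44.70 W, Q=15.18 W


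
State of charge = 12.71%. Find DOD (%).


Complement of SOC: DOD = 100% - 12.71% = 87.29%

87.29%


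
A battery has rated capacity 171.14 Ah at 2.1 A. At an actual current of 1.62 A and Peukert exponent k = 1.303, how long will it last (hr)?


Step 1: t_rated = C / I_rated = 171.14 / 2.1 = 81.495 hr
Step 2: ratio = 2.1 / 1.62 = 1.2963
Step 3: ratio^k = 1.2963^1.303 = 1.4023
Step 4: t = t_rated * ratio^k = 81.495 * 1.4023 = 114.3 hr

114.3 hr


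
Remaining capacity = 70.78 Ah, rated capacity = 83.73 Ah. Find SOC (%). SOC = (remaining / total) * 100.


SOC% = 70.78 / 83.73 * 100 = 84.53%

84.53%


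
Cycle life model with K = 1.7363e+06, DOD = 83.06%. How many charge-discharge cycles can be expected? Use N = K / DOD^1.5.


DOD^1.5 = 756.99
N = K / DOD^1.5 = 1.7363e+06 / 756.99 = 2294

2294 cycles


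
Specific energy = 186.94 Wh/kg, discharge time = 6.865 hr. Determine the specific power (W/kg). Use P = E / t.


Specific power = 186.94 Wh/kg / 6.865 hr = 27.23 W/kg

27.23 W/kg


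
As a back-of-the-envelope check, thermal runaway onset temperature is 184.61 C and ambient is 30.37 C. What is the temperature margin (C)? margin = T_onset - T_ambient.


Safety margin = 184.61 C - 30.37 C = 154.24 C

154.24 C


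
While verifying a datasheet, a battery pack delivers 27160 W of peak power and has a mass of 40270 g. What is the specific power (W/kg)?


Convert: m = 40270 g = 40.27 kg
SP = P / m = 27160 / 40.27 = 674.4 W/kg

674.4 W/kg


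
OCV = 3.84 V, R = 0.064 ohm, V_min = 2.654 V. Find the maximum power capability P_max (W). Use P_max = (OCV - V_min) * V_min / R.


dV = OCV - V_min = 1.186 V (so I_max = dV / R)
P_max = dV * V_min / R = 1.186 * 2.654 / 0.064 = 49.18 W

49.18 W


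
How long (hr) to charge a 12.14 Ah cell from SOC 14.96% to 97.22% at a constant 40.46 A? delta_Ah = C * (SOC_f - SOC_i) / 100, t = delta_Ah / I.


Step 1: dSOC = 97.22% - 14.96% = 82.26%
Step 2: delta_Ah = 12.14 * 82.26 / 100 = 9.9864 Ah
Step 3: t = 9.9864 / 40.46 = 0.2468 hr

0.2468 hr


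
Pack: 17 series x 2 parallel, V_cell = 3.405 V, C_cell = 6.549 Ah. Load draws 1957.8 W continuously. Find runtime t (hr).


Step 1: E_pack = Ns * V_cell * Np * C_cell = 17 * 3.405 * 2 * 6.549 = 758.18 Wh
Step 2: t = E_pack / P = 758.18 / 1957.8 = 0.3873 hr

0.3873 hr


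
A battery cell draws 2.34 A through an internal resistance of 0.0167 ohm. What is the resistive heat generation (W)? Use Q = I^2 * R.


I^2 = 5.4756
Q = 5.4756 * 0.0167 = 0.09144 W

0.09144 W


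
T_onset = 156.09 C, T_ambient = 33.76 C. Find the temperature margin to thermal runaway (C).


Safety margin = 156.09 C - 33.76 C = 122.33 C

122.33 C


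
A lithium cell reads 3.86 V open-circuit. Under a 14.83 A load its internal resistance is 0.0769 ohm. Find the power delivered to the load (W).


Step 1: V_terminal = OCV - I*R = 3.86 - 14.83 * 0.0769 = 2.7196 V
Step 2: P_out = V_terminal * I = 2.7196 * 14.83 = 40.33 W

40.33 W


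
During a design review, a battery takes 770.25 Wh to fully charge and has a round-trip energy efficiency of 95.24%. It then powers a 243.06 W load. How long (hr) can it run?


Step 1: E_discharge = eta/100 * E_charge = 95.24/100 * 770.25 = 733.59 Wh
Step 2: t = E_discharge / P = 733.59 / 243.06 = 3.018 hr

3.018 hr


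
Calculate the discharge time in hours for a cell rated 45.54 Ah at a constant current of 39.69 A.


t = capacity / current = 45.54 / 39.69 = 1.147 hr

1.147 hr


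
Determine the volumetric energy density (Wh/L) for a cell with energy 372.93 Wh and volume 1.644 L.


ED = E / V = 372.93 / 1.644 = 226.8 Wh/L

226.8 Wh/L


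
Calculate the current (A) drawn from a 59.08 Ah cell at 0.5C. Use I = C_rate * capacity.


I = C_rate * capacity = 0.5 * 59.08 = 29.54 A

29.54 A


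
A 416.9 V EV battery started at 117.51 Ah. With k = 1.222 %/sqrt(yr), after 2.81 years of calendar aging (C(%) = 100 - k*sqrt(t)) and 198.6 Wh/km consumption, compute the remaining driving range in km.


Step 1: capacity retention = 100 - 1.222 * sqrt(2.81) = 100 - 1.222 * 1.6763 = 97.952%
Step 2: C_now = 117.51 * 97.952/100 = 115.1 Ah
Step 3: E_pack = V * C_now = 416.9 * 115.1 = 47985 Wh
Step 4: range = E_pack / consumption = 47985 / 198.6 = 241.6 km

241.6 km


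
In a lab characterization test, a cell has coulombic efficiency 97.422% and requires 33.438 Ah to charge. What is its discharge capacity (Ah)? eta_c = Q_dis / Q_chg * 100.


Q_dis = eta/100 * Q_chg = 97.422/100 * 33.438 = 32.58 Ah

32.58 Ah


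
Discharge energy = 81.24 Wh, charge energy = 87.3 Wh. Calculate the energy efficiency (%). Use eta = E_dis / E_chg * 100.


Round-trip efficiency = 81.24/87.3 * 100% = 93.06%

93.06%


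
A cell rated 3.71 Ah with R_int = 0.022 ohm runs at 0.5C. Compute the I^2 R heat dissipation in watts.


Step 1: I = C_rate * capacity = 0.5 * 3.71 = 1.855 A
Step 2: Q = I^2 * R = 1.855^2 * 0.022 = 3.441 * 0.022 = 0.07570 W

0.07570 W


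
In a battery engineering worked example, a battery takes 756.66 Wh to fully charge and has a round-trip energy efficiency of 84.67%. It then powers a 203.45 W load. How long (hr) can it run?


Step 1: E_discharge = eta/100 * E_charge = 84.67/100 * 756.66 = 640.66 Wh
Step 2: t = E_discharge / P = 640.66 / 203.45 = 3.149 hr

3.149 hr


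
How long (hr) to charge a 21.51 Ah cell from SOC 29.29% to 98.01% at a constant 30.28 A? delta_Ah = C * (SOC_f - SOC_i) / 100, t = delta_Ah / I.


delta_Ah = 21.51 * (98.01 - 29.29) / 100 = 14.782 Ah
t = delta_Ah / I = 14.782 / 30.28 = 0.4882 hr

0.4882 hr


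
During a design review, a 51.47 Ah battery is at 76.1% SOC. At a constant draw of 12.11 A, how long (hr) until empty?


Step 1: remaining = SOC/100 * C_total = 76.1/100 * 51.47 = 39.169 Ah
Step 2: t = remaining / I = 39.169 / 12.11 = 3.234 hr

3.234 hr


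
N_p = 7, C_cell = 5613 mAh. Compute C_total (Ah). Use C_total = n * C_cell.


Convert: C_cell = 5613 mAh = 5.613 Ah
C_total = 7 * 5.613 = 39.291 Ah

39.291 Ah


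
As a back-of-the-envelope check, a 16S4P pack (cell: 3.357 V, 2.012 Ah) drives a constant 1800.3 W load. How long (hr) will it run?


Step 1: E_pack = Ns * V_cell * Np * C_cell = 16 * 3.357 * 4 * 2.012 = 432.27 Wh
Step 2: t = E_pack / P = 432.27 / 1800.3 = 0.2401 hr

0.2401 hr


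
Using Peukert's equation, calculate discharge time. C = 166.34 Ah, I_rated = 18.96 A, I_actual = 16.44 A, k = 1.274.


t_rated = C / I_rated = 166.34 / 18.96 = 8.7732 hr
(I_rated/I)^k = (1.1533)^1.274 = 1.1993
t = t_rated * (I_rated/I)^k = 8.7732 * 1.1993 = 10.52 hr

10.52 hr


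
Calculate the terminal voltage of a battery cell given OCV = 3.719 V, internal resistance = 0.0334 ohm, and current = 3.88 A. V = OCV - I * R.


IR drop = 3.88 * 0.0334 = 0.12959 V
V = 3.719 - 0.12959 = 3.589 V

3.589 V


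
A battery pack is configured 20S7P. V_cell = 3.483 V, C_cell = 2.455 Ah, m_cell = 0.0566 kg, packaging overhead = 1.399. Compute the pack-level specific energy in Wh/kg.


Step 1: V_pack = 20 * 3.483 = 69.66 V
Step 2: C_pack = 7 * 2.455 = 17.185 Ah
Step 3: E_pack = V_pack * C_pack = 69.66 * 17.185 = 1197.1 Wh
Step 4: m_pack = 20 * 7 * 0.0566 * 1.399 = 11.086 kg
Step 5: ED = E_pack / m_pack = 1197.1 / 11.086 = 108.0 Wh/kg

108.0 Wh/kg


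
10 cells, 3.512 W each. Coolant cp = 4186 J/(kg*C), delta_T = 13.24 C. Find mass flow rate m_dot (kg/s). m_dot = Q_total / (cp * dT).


Step 1: Total heat Q = 10 * 3.512 W = 35.12 W
Step 2: denom = cp * dT = 4186 * 13.24 = 55423
Step 3: m_dot = 35.12 / 55423 = 6.337e-04 kg/s

6.337e-04 kg/s


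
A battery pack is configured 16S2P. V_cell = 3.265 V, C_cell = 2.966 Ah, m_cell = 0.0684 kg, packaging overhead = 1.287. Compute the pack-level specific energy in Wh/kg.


Step 1: V_pack = 16 * 3.265 = 52.24 V
Step 2: C_pack = 2 * 2.966 = 5.932 Ah
Step 3: E_pack = V_pack * C_pack = 52.24 * 5.932 = 309.89 Wh
Step 4: m_pack = 16 * 2 * 0.0684 * 1.287 = 2.817 kg
Step 5: ED = E_pack / m_pack = 309.89 / 2.817 = 110.0 Wh/kg

110.0 Wh/kg


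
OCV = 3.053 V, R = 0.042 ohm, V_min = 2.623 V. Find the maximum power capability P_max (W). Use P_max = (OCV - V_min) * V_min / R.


P_max = (OCV - V_min) * V_min / R = (3.053 - 2.623) * 2.623 / 0.042 = 0.43 * 2.623 / 0.042 = 26.85 W

26.85 W


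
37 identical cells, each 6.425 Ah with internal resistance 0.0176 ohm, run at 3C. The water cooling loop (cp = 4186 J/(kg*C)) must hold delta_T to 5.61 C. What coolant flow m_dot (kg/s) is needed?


Step 1: I = 3 * 6.425 = 19.275 A
Step 2: Q_cell = I^2 * R = 19.275^2 * 0.0176 = 6.5389 W
Step 3: Q_total = 37 * 6.5389 = 241.94 W
Step 4: m_dot = Q_total / (cp * dT) = 241.94 / (4186 * 5.61) = 0.01030 kg/s

0.01030 kg/s


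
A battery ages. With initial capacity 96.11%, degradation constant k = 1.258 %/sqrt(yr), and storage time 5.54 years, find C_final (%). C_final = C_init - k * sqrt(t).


Step 1: sqrt(5.54 yr) = 2.3537
Step 2: drop = 1.258 * 2.3537 = 2.961
Step 3: C_final = 96.11 - 2.961 = 93.15%

93.15%


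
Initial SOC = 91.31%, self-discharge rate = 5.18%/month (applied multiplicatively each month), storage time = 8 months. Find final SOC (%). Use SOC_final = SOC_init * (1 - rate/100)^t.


Monthly retention factor = 1 - 5.18/100 = 0.9482
Over 8 months: factor^8 = 0.65343
SOC_final = 91.31 * 0.65343 = 59.66%

59.66%


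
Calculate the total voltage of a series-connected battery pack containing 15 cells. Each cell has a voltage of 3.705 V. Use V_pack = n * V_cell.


With 15 cells in series at 3.705 V each, V_pack = 55.575 V

55.575 V


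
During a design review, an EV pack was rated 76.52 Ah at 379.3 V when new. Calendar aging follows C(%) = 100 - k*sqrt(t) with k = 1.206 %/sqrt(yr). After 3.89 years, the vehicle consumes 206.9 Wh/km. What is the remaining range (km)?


Step 1: capacity retention = 100 - 1.206 * sqrt(3.89) = 100 - 1.206 * 1.9723 = 97.621%
Step 2: C_now = 76.52 * 97.621/100 = 74.7 Ah
Step 3: E_pack = V * C_now = 379.3 * 74.7 = 28334 Wh
Step 4: range = E_pack / consumption = 28334 / 206.9 = 136.9 km

136.9 km


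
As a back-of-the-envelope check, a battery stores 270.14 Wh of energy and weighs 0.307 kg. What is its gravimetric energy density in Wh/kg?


Specific energy = 270.14 Wh / 0.307 kg = 879.9 Wh/kg

879.9 Wh/kg
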